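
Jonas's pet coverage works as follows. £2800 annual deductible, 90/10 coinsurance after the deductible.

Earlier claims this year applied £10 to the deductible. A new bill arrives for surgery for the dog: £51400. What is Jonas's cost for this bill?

£7651

Remaining deductible: £2800 − £10 = £2790.
That leaves £51400 − £2790 = £48610 for coinsurance.
Coinsurance: £48610 × 10% = £4861.
So the owner owes £2790 + £4861 = £7651.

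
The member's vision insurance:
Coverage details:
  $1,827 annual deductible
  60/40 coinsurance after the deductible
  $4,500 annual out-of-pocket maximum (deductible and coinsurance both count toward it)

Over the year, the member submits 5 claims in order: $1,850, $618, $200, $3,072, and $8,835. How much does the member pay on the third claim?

Claim 1 ($1,850): $1,827 finishes the deductible; $23 goes to coinsurance; member's 40% is $9.20. Member pays $1,836.20; OOP now $1,836.20.
Claim 2 ($618): deductible met; 40% of $618 = $247.20. Cost to member: $247.20. OOP to date $2,083.40.
Claim 3 ($200): 40% coinsurance on $200 = $80. Cost to member: $80. OOP to date $2,163.40.

$80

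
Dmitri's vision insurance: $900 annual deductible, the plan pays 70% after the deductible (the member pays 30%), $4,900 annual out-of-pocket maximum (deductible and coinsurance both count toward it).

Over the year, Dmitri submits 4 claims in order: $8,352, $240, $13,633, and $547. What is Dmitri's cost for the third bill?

$1,692.40

#1 ($8,352): $900 to deductible, leaving $7,452; coinsurance $7,452 × 30% = $2,235.60. Cost to member: $3,135.60. OOP to date $3,135.60.
#2 ($240): deductible met; 30% of $240 = $72. Cost to member: $72. OOP to date $3,207.60.
#3 ($13,633): deductible already satisfied, so member's share is 30% × $13,633 = $4,089.90. That would push OOP to $7,297.50, over the $4,900 cap, so member pays $4,900 − $3,207.60 = $1,692.40.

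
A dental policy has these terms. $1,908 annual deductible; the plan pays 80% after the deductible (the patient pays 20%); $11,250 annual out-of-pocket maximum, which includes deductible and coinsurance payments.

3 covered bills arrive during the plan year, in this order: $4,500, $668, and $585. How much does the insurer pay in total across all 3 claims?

Claim 1 — $4,500: deductible takes $1,908, $2,592 remains; patient's 20% is $518.40. Patient owes $2,426.40 (running OOP $2,426.40). Plan pays $4,500 − $2,426.40 = $2,073.60.
Claim 2 — $668: deductible met; 20% of $668 = $133.60. Patient owes $133.60 (running OOP $2,560). Insurer: $668 − $133.60 = $534.40.
Claim 3 — $585: 20% coinsurance on $585 = $117. Cost to patient: $117. OOP to date $2,677. Insurer: $585 − $117 = $468.
Insurer total = bills − patient's total = $5,753 − $2,677 = $3,076.

$3,076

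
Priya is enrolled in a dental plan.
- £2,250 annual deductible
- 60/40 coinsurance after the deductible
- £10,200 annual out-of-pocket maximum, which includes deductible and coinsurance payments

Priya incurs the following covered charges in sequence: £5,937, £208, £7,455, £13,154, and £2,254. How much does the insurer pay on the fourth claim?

Claim 1 — £5,937: £2,250 to deductible, leaving £3,687; 40% of £3,687 = £1,474.80. Patient pays £3,724.80; OOP now £3,724.80. Plan pays £5,937 − £3,724.80 = £2,212.20.
Claim 2 — £208: deductible met; 40% of £208 = £83.20. Patient owes £83.20 (running OOP £3,808). Plan pays £208 − £83.20 = £124.80.
Claim 3 — £7,455: 40% coinsurance on £7,455 = £2,982. Patient owes £2,982 (running OOP £6,790). Insurer: £7,455 − £2,982 = £4,473.
Claim 4 — £13,154: deductible already satisfied, so patient's share is 40% × £13,154 = £5,261.60. OOP would hit £12,051.60 > £10,200, so the cap limits the patient to £10,200 − £6,790 = £3,410. Plan pays £13,154 − £3,410 = £9,744.

£9,744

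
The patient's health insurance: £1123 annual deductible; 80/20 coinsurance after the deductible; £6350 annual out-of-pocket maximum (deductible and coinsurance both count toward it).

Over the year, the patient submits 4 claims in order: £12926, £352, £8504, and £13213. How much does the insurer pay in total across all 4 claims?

£28645

Claim 1 (£12926): £1123 to deductible, leaving £11803; coinsurance £11803 × 20% = £2360.60. Patient pays £3483.60; OOP now £3483.60. Insurer: £12926 − £3483.60 = £9442.40.
Claim 2 (£352): deductible already satisfied, so patient's share is 20% × £352 = £70.40. Cost to patient: £70.40. OOP to date £3554. Insurer: £352 − £70.40 = £281.60.
Claim 3 (£8504): deductible already satisfied, so patient's share is 20% × £8504 = £1700.80. Patient pays £1700.80; OOP now £5254.80. Insurer: £8504 − £1700.80 = £6803.20.
Claim 4 (£13213): 20% coinsurance on £13213 = £2642.60. That would push OOP to £7897.40, over the £6350 cap, so patient pays £6350 − £5254.80 = £1095.20. Plan pays £13213 − £1095.20 = £12117.80.
Insurer total = bills − patient's total = £34995 − £6350 = £28645.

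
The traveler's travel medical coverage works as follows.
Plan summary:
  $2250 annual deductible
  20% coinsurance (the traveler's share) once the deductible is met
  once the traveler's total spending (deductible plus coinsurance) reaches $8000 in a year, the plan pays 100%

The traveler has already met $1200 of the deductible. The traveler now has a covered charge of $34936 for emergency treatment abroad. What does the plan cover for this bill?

$28136

Deductible still to meet: $2250 − $1200 = $1050.
The remaining $33886 (= $34936 − $1050) moves to coinsurance.
20% of $33886 = $6777.20 falls to the traveler.
That puts the traveler's cost at $1050 + $6777.20 = $7827.20 before any cap.
Year-to-date out-of-pocket would reach $1200 + $7827.20 = $9027.20, above the $8000 maximum, so the traveler pays only $8000 − $1200 = $6800.
Insurer pays the balance: $34936 − $6800 = $28136.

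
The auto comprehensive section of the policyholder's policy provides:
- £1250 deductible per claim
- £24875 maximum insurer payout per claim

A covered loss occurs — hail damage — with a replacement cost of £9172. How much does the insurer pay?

After the deductible, £9172 − £1250 = £7922 remains.
£7922 is within the £24875 limit, so the insurer pays £7922.

£7922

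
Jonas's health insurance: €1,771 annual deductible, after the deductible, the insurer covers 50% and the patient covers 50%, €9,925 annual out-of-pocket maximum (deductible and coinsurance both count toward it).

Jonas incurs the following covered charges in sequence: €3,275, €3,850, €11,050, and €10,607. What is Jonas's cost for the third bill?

€5,477

#1 (€3,275): €1,771 to deductible, leaving €1,504; patient's 50% is €752. Patient pays €2,523; OOP now €2,523.
#2 (€3,850): 50% coinsurance on €3,850 = €1,925. Patient owes €1,925 (running OOP €4,448).
#3 (€11,050): deductible already satisfied, so patient's share is 50% × €11,050 = €5,525. OOP would hit €9,973 > €9,925, so the cap limits the patient to €9,925 − €4,448 = €5,477.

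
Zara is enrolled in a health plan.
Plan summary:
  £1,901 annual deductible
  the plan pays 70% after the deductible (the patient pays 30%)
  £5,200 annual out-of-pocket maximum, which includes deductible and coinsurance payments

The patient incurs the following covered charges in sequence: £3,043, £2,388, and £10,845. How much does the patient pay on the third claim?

Claim 1 — £3,043: £1,901 finishes the deductible; £1,142 goes to coinsurance; 30% of £1,142 = £342.60. Cost to patient: £2,243.60. OOP to date £2,243.60.
Claim 2 — £2,388: deductible already satisfied, so patient's share is 30% × £2,388 = £716.40. Patient pays £716.40; OOP now £2,960.
Claim 3 — £10,845: deductible already satisfied, so patient's share is 30% × £10,845 = £3,253.50. That would push OOP to £6,213.50, over the £5,200 cap, so patient pays £5,200 − £2,960 = £2,240.

£2,240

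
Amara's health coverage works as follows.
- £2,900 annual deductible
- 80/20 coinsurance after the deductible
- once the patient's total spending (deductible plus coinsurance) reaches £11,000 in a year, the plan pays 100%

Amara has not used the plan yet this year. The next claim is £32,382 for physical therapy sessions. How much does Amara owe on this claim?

£8,796.40

Deductible not yet touched, so the first £2,900 of the bill goes to the deductible.
The remaining £29,482 (= £32,382 − £2,900) moves to coinsurance.
Coinsurance: £29,482 × 20% = £5,896.40.
Patient responsibility before any cap: £2,900 + £5,896.40 = £8,796.40.
Year-to-date out-of-pocket becomes £0 + £8,796.40 = £8,796.40, still under the £11,000 maximum, so no cap applies.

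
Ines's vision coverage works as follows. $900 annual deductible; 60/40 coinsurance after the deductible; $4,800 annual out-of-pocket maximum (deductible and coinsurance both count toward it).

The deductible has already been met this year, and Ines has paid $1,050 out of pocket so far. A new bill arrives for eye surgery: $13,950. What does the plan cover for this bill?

$10,200

With the deductible met, the entire $13,950 is subject to coinsurance.
Coinsurance: $13,950 × 40% = $5,580.
Year-to-date out-of-pocket would reach $1,050 + $5,580 = $6,630, above the $4,800 maximum, so the member pays only $4,800 − $1,050 = $3,750.
The plan picks up $13,950 − $3,750 = $10,200.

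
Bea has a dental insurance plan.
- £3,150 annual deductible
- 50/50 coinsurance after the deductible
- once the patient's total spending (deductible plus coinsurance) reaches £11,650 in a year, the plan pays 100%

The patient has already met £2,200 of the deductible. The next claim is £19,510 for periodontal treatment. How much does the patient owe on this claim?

£2,200 of the £3,150 deductible is already met, leaving £950.
That leaves £19,510 − £950 = £18,560 for coinsurance.
50% of £18,560 = £9,280 falls to the patient.
Patient responsibility before any cap: £950 + £9,280 = £10,230.
That would bring total out-of-pocket to £12,430, past the £11,650 cap. The patient is capped at £11,650 − £2,200 = £9,450 on this claim.

£9,450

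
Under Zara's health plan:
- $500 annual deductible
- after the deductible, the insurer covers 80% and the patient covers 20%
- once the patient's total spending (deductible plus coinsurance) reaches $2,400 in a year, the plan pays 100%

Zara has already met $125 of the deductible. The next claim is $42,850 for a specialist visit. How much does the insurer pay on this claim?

$40,575

Remaining deductible: $500 − $125 = $375.
That leaves $42,850 − $375 = $42,475 for coinsurance.
Patient's 20% share of $42,475 is $8,495.
So the patient owes $375 + $8,495 = $8,870 before any cap.
Year-to-date out-of-pocket would reach $125 + $8,870 = $8,995, above the $2,400 maximum, so the patient pays only $2,400 − $125 = $2,275.
Insurer pays the balance: $42,850 − $2,275 = $40,575.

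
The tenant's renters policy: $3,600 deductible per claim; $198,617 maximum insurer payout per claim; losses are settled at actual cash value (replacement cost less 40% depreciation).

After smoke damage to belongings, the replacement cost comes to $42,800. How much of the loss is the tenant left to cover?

$20,720

Actual cash value after 40% depreciation: $42,800 × 60% = $25,680.
Subtract the deductible: $25,680 − $3,600 = $22,080.
$22,080 is within the $198,617 limit, so the insurer pays $22,080.
The tenant bears the rest of the original loss: $42,800 − $22,080 = $20,720.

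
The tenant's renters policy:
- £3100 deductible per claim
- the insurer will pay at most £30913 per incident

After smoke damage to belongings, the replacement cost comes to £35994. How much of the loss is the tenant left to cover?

Less the £3100 deductible: £35994 − £3100 = £32894.
£32894 exceeds the £30913 limit, so the insurer pays the limit: £30913.
Tenant's share is the uncovered remainder: £35994 − £30913 = £5081.

£5081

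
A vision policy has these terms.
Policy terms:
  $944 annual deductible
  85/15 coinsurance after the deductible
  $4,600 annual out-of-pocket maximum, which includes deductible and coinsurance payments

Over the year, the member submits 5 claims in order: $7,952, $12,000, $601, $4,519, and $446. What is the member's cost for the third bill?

$90.15

Claim 1 — $7,952: $944 to deductible, leaving $7,008; coinsurance $7,008 × 15% = $1,051.20. Member owes $1,995.20 (running OOP $1,995.20).
Claim 2 — $12,000: deductible met; 15% of $12,000 = $1,800. Cost to member: $1,800. OOP to date $3,795.20.
Claim 3 — $601: 15% coinsurance on $601 = $90.15. Member owes $90.15 (running OOP $3,885.35).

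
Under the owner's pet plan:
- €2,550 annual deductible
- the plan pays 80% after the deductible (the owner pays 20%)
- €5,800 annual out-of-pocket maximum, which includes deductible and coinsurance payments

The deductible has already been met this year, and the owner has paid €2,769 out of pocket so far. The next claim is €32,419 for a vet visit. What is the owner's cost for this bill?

€3,031

The deductible is already satisfied, so the full bill goes to coinsurance.
Coinsurance: €32,419 × 20% = €6,483.80.
Year-to-date out-of-pocket would reach €2,769 + €6,483.80 = €9,252.80, above the €5,800 maximum, so the owner pays only €5,800 − €2,769 = €3,031.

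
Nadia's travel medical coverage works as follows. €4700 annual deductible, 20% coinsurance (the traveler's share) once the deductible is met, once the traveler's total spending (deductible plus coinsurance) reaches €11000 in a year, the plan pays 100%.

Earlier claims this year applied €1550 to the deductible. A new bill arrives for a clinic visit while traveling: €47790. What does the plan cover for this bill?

€1550 of the €4700 deductible is already met, leaving €3150.
The remaining €44640 (= €47790 − €3150) moves to coinsurance.
20% of €44640 = €8928 falls to the traveler.
So the traveler owes €3150 + €8928 = €12078 before any cap.
Year-to-date out-of-pocket would reach €1550 + €12078 = €13628, above the €11000 maximum, so the traveler pays only €11000 − €1550 = €9450.
The plan picks up €47790 − €9450 = €38340.

€38340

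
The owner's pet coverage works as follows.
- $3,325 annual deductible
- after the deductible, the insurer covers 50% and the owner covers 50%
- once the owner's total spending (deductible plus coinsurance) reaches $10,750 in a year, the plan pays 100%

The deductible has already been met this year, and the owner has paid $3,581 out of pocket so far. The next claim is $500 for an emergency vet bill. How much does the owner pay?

With the deductible met, the entire $500 is subject to coinsurance.
50% of $500 = $250 falls to the owner.
Year-to-date out-of-pocket becomes $3,581 + $250 = $3,831, still under the $10,750 maximum, so no cap applies.

$250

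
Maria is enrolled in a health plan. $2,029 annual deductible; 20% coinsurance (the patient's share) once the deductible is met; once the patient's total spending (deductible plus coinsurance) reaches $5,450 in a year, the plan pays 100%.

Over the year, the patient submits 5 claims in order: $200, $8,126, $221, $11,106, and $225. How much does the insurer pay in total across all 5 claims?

$14,428

#1 ($200): entire amount goes to the deductible. Patient pays $200; OOP now $200. Plan pays $200 − $200 = $0.
#2 ($8,126): $1,829 to deductible, leaving $6,297; coinsurance $6,297 × 20% = $1,259.40. Patient pays $3,088.40; OOP now $3,288.40. Plan pays $8,126 − $3,088.40 = $5,037.60.
#3 ($221): deductible already satisfied, so patient's share is 20% × $221 = $44.20. Cost to patient: $44.20. OOP to date $3,332.60. Plan pays $221 − $44.20 = $176.80.
#4 ($11,106): deductible met; 20% of $11,106 = $2,221.20. Adding that to $3,332.60 gives $5,553.80, past the $5,450 cap; patient pays only $5,450 − $3,332.60 = $2,117.40. Plan pays $11,106 − $2,117.40 = $8,988.60.
#5 ($225): deductible met; 20% of $225 = $45. Adding that to $5,450 gives $5,495, past the $5,450 cap; patient pays only $5,450 − $5,450 = $0. Plan pays $225 − $0 = $225.
Insurer total: $0 + $5,037.60 + $176.80 + $8,988.60 + $225 = $14,428.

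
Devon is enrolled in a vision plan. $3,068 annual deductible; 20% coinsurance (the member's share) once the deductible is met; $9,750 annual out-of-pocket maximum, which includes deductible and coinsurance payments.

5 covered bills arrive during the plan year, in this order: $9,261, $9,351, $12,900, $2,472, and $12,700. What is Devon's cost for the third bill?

Claim 1 — $9,261: $3,068 to deductible, leaving $6,193; member's 20% is $1,238.60. Cost to member: $4,306.60. OOP to date $4,306.60.
Claim 2 — $9,351: deductible met; 20% of $9,351 = $1,870.20. Cost to member: $1,870.20. OOP to date $6,176.80.
Claim 3 — $12,900: deductible met; 20% of $12,900 = $2,580. Member pays $2,580; OOP now $8,756.80.

$2,580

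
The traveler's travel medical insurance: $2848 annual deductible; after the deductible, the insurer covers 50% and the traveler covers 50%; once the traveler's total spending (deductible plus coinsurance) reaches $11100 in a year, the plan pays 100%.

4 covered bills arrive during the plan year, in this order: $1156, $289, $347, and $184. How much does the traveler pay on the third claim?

$347

Claim 1 — $1156: all of it applies to the deductible. Cost to traveler: $1156. OOP to date $1156.
Claim 2 — $289: fully absorbed by the deductible. Traveler owes $289 (running OOP $1445).
Claim 3 — $347: fully absorbed by the deductible. Traveler pays $347; OOP now $1792.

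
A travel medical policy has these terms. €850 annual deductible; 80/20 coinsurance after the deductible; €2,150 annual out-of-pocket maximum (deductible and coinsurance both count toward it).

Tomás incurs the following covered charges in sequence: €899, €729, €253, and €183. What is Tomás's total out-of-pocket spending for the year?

€1,092.80

Claim 1 (€899): €850 to deductible, leaving €49; coinsurance €49 × 20% = €9.80. Cost to traveler: €859.80. OOP to date €859.80.
Claim 2 (€729): 20% coinsurance on €729 = €145.80. Cost to traveler: €145.80. OOP to date €1,005.60.
Claim 3 (€253): deductible met; 20% of €253 = €50.60. Traveler pays €50.60; OOP now €1,056.20.
Claim 4 (€183): deductible met; 20% of €183 = €36.60. Traveler pays €36.60; OOP now €1,092.80.
Total paid by the traveler: €859.80 + €145.80 + €50.60 + €36.60 = €1,092.80.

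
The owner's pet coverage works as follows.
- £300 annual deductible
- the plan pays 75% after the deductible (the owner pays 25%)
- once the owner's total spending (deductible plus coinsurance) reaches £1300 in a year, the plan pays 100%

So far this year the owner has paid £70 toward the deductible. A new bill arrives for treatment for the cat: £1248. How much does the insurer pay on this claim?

£70 of the £300 deductible is already met, leaving £230.
The remaining £1018 (= £1248 − £230) moves to coinsurance.
25% of £1018 = £254.50 falls to the owner.
That puts the owner's cost at £230 + £254.50 = £484.50 before any cap.
Year-to-date out-of-pocket becomes £70 + £484.50 = £554.50, still under the £1300 maximum, so no cap applies.
The plan picks up £1248 − £484.50 = £763.50.

£763.50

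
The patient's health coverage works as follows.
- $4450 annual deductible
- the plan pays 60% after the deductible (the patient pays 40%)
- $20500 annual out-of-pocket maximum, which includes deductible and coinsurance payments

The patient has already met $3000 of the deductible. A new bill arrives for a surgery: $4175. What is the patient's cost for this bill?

Deductible still to meet: $4450 − $3000 = $1450.
That leaves $4175 − $1450 = $2725 for coinsurance.
Coinsurance: $2725 × 40% = $1090.
Patient responsibility before any cap: $1450 + $1090 = $2540.
Cumulative spending $3000 + $2540 = $5540 stays under the $20500 maximum.

$2540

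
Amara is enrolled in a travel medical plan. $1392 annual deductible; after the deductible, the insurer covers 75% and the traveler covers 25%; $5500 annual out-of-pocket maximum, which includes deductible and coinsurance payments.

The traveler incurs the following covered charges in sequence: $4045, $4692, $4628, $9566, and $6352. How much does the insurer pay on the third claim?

$3471

Claim 1 ($4045): $1392 to deductible, leaving $2653; 25% of $2653 = $663.25. Cost to traveler: $2055.25. OOP to date $2055.25. Plan pays $4045 − $2055.25 = $1989.75.
Claim 2 ($4692): deductible met; 25% of $4692 = $1173. Traveler owes $1173 (running OOP $3228.25). Plan pays $4692 − $1173 = $3519.
Claim 3 ($4628): 25% coinsurance on $4628 = $1157. Traveler pays $1157; OOP now $4385.25. Insurer: $4628 − $1157 = $3471.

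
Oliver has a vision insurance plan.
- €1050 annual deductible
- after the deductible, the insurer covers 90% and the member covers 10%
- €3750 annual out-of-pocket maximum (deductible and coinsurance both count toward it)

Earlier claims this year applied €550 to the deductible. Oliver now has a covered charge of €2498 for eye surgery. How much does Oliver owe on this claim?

€699.80

Remaining deductible: €1050 − €550 = €500.
After the €500 deductible portion, €2498 − €500 = €1998 is subject to coinsurance.
10% of €1998 = €199.80 falls to the member.
That puts the member's cost at €500 + €199.80 = €699.80 before any cap.
Cumulative spending €550 + €699.80 = €1249.80 stays under the €3750 maximum.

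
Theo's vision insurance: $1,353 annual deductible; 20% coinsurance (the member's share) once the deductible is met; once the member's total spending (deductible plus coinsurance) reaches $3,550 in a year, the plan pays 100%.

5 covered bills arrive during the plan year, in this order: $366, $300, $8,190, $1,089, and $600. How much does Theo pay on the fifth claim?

#1 ($366): entire amount goes to the deductible. Member owes $366 (running OOP $366).
#2 ($300): all of it applies to the deductible. Cost to member: $300. OOP to date $666.
#3 ($8,190): $687 to deductible, leaving $7,503; member's 20% is $1,500.60. Member owes $2,187.60 (running OOP $2,853.60).
#4 ($1,089): 20% coinsurance on $1,089 = $217.80. Member pays $217.80; OOP now $3,071.40.
#5 ($600): 20% coinsurance on $600 = $120. Cost to member: $120. OOP to date $3,191.40.

$120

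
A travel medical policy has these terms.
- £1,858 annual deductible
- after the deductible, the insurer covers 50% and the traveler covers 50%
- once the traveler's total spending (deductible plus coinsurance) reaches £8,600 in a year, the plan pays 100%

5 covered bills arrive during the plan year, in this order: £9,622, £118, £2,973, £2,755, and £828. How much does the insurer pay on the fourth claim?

Claim 1 (£9,622): £1,858 finishes the deductible; £7,764 goes to coinsurance; coinsurance £7,764 × 50% = £3,882. Traveler owes £5,740 (running OOP £5,740). Plan pays £9,622 − £5,740 = £3,882.
Claim 2 (£118): deductible already satisfied, so traveler's share is 50% × £118 = £59. Cost to traveler: £59. OOP to date £5,799. Insurer: £118 − £59 = £59.
Claim 3 (£2,973): deductible met; 50% of £2,973 = £1,486.50. Traveler pays £1,486.50; OOP now £7,285.50. Insurer: £2,973 − £1,486.50 = £1,486.50.
Claim 4 (£2,755): 50% coinsurance on £2,755 = £1,377.50. That would push OOP to £8,663, over the £8,600 cap, so traveler pays £8,600 − £7,285.50 = £1,314.50. Insurer: £2,755 − £1,314.50 = £1,440.50.

£1,440.50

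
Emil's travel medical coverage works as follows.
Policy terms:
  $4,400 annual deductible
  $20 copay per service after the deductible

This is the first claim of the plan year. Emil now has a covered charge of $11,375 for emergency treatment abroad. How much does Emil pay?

Deductible not yet touched, so the first $4,400 of the bill goes to the deductible.
After the $4,400 deductible portion, $11,375 − $4,400 = $6,975 is subject to the copay.
Copay on this service: $20.
So the traveler owes $4,400 + $20 = $4,420.

$4,420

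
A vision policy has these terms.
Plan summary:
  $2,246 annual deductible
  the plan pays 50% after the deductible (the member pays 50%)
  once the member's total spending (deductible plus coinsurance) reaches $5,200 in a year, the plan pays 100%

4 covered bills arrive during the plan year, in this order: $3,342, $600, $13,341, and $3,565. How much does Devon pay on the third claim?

$2,106

#1 ($3,342): $2,246 to deductible, leaving $1,096; 50% of $1,096 = $548. Member owes $2,794 (running OOP $2,794).
#2 ($600): 50% coinsurance on $600 = $300. Member pays $300; OOP now $3,094.
#3 ($13,341): deductible already satisfied, so member's share is 50% × $13,341 = $6,670.50. That would push OOP to $9,764.50, over the $5,200 cap, so member pays $5,200 − $3,094 = $2,106.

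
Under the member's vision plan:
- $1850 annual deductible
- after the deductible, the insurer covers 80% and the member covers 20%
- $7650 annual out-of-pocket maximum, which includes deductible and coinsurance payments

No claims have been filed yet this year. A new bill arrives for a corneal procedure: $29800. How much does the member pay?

$7440

Deductible not yet touched, so the first $1850 of the bill goes to the deductible.
The remaining $27950 (= $29800 − $1850) moves to coinsurance.
20% of $27950 = $5590 falls to the member.
That puts the member's cost at $1850 + $5590 = $7440 before any cap.
Year-to-date out-of-pocket becomes $0 + $7440 = $7440, still under the $7650 maximum, so no cap applies.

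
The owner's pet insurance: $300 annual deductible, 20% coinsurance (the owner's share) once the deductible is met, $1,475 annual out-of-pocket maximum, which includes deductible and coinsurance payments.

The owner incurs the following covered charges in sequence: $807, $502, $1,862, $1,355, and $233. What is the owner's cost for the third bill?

$372.40

Claim 1 — $807: $300 to deductible, leaving $507; owner's 20% is $101.40. Owner owes $401.40 (running OOP $401.40).
Claim 2 — $502: 20% coinsurance on $502 = $100.40. Cost to owner: $100.40. OOP to date $501.80.
Claim 3 — $1,862: deductible met; 20% of $1,862 = $372.40. Cost to owner: $372.40. OOP to date $874.20.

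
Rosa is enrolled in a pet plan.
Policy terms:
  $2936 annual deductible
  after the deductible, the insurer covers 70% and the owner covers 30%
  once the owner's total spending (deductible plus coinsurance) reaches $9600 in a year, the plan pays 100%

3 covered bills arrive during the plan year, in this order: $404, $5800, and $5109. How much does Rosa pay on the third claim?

$1532.70

Claim 1 — $404: all of it applies to the deductible. Owner pays $404; OOP now $404.
Claim 2 — $5800: deductible takes $2532, $3268 remains; coinsurance $3268 × 30% = $980.40. Owner pays $3512.40; OOP now $3916.40.
Claim 3 — $5109: 30% coinsurance on $5109 = $1532.70. Owner pays $1532.70; OOP now $5449.10.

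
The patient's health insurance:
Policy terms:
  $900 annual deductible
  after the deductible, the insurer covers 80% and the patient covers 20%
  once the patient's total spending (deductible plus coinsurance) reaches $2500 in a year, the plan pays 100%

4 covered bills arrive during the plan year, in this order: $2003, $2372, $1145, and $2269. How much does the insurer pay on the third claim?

$916

Bill 1, $2003: $900 finishes the deductible; $1103 goes to coinsurance; coinsurance $1103 × 20% = $220.60. Patient owes $1120.60 (running OOP $1120.60). Plan pays $2003 − $1120.60 = $882.40.
Bill 2, $2372: deductible met; 20% of $2372 = $474.40. Patient pays $474.40; OOP now $1595. Insurer: $2372 − $474.40 = $1897.60.
Bill 3, $1145: deductible already satisfied, so patient's share is 20% × $1145 = $229. Cost to patient: $229. OOP to date $1824. Insurer: $1145 − $229 = $916.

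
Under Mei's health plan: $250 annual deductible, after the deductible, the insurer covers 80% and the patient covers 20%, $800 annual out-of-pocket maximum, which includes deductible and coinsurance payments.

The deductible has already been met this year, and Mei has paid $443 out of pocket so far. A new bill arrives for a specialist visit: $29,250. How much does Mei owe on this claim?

With the deductible met, the entire $29,250 is subject to coinsurance.
Coinsurance: $29,250 × 20% = $5,850.
Adding $5,850 to the $443 already spent would give $6,293, which exceeds the $800 cap; the patient pays just $800 − $443 = $357.

$357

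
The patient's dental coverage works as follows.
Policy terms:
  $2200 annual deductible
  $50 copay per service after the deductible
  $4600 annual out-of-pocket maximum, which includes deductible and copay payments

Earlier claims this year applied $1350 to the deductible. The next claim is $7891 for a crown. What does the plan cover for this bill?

$6991

Remaining deductible: $2200 − $1350 = $850.
That leaves $7891 − $850 = $7041 for the copay.
Copay on this service: $50.
So the patient owes $850 + $50 = $900 before any cap.
Total out-of-pocket so far would be $1350 + $900 = $2250, below the $4600 cap — no reduction.
Insurer pays the balance: $7891 − $900 = $6991.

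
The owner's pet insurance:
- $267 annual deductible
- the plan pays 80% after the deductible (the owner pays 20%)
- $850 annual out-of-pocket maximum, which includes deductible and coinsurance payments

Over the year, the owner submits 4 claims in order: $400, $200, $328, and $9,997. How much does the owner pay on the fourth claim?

$450.80

#1 ($400): $267 to deductible, leaving $133; coinsurance $133 × 20% = $26.60. Owner owes $293.60 (running OOP $293.60).
#2 ($200): deductible met; 20% of $200 = $40. Cost to owner: $40. OOP to date $333.60.
#3 ($328): deductible met; 20% of $328 = $65.60. Owner pays $65.60; OOP now $399.20.
#4 ($9,997): 20% coinsurance on $9,997 = $1,999.40. Adding that to $399.20 gives $2,398.60, past the $850 cap; owner pays only $850 − $399.20 = $450.80.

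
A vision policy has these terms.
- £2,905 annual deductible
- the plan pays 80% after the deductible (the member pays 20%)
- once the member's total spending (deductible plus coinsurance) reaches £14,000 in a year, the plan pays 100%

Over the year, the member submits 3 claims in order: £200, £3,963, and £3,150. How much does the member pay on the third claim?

£630

#1 (£200): all of it applies to the deductible. Cost to member: £200. OOP to date £200.
#2 (£3,963): £2,705 to deductible, leaving £1,258; 20% of £1,258 = £251.60. Member owes £2,956.60 (running OOP £3,156.60).
#3 (£3,150): deductible already satisfied, so member's share is 20% × £3,150 = £630. Member pays £630; OOP now £3,786.60.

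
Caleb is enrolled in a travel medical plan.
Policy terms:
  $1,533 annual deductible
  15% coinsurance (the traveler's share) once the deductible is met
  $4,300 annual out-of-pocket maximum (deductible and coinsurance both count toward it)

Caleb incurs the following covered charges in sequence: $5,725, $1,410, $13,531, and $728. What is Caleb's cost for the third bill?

$1,926.70

Claim 1 — $5,725: $1,533 to deductible, leaving $4,192; 15% of $4,192 = $628.80. Cost to traveler: $2,161.80. OOP to date $2,161.80.
Claim 2 — $1,410: deductible met; 15% of $1,410 = $211.50. Cost to traveler: $211.50. OOP to date $2,373.30.
Claim 3 — $13,531: deductible already satisfied, so traveler's share is 15% × $13,531 = $2,029.65. Adding that to $2,373.30 gives $4,402.95, past the $4,300 cap; traveler pays only $4,300 − $2,373.30 = $1,926.70.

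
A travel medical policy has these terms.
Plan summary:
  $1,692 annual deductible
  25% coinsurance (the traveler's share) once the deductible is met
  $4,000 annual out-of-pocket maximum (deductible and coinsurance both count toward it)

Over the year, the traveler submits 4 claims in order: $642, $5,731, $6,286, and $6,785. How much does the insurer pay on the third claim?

Bill 1, $642: all of it applies to the deductible. Cost to traveler: $642. OOP to date $642. Plan pays $642 − $642 = $0.
Bill 2, $5,731: $1,050 finishes the deductible; $4,681 goes to coinsurance; traveler's 25% is $1,170.25. Traveler owes $2,220.25 (running OOP $2,862.25). Plan pays $5,731 − $2,220.25 = $3,510.75.
Bill 3, $6,286: deductible met; 25% of $6,286 = $1,571.50. That would push OOP to $4,433.75, over the $4,000 cap, so traveler pays $4,000 − $2,862.25 = $1,137.75. Plan pays $6,286 − $1,137.75 = $5,148.25.

$5,148.25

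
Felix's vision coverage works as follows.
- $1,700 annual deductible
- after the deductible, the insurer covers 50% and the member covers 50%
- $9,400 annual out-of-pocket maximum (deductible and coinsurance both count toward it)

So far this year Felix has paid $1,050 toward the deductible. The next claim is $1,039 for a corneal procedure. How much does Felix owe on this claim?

$844.50

$1,050 of the $1,700 deductible is already met, leaving $650.
The remaining $389 (= $1,039 − $650) moves to coinsurance.
Member's 50% share of $389 is $194.50.
So the member owes $650 + $194.50 = $844.50 before any cap.
Year-to-date out-of-pocket becomes $1,050 + $844.50 = $1,894.50, still under the $9,400 maximum, so no cap applies.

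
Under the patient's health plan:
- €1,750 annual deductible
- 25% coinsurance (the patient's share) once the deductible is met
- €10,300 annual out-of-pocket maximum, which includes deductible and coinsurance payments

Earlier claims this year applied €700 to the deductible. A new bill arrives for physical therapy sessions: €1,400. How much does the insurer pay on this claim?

Deductible still to meet: €1,750 − €700 = €1,050.
After the €1,050 deductible portion, €1,400 − €1,050 = €350 is subject to coinsurance.
25% of €350 = €87.50 falls to the patient.
That puts the patient's cost at €1,050 + €87.50 = €1,137.50 before any cap.
Year-to-date out-of-pocket becomes €700 + €1,137.50 = €1,837.50, still under the €10,300 maximum, so no cap applies.
Insurer pays the balance: €1,400 − €1,137.50 = €262.50.

€262.50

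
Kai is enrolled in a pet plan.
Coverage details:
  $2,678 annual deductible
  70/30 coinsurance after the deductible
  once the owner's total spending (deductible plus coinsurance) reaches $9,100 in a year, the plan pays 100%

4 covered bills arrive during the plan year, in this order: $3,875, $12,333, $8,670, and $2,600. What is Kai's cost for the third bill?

Claim 1 — $3,875: $2,678 finishes the deductible; $1,197 goes to coinsurance; owner's 30% is $359.10. Owner pays $3,037.10; OOP now $3,037.10.
Claim 2 — $12,333: deductible already satisfied, so owner's share is 30% × $12,333 = $3,699.90. Owner pays $3,699.90; OOP now $6,737.
Claim 3 — $8,670: deductible met; 30% of $8,670 = $2,601. OOP would hit $9,338 > $9,100, so the cap limits the owner to $9,100 − $6,737 = $2,363.

$2,363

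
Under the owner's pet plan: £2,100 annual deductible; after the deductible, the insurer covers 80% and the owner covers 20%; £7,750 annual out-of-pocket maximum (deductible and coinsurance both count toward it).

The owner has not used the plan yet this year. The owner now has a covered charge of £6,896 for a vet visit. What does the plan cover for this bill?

The full £2,100 deductible is still open; £2,100 of this bill applies to it.
After the £2,100 deductible portion, £6,896 − £2,100 = £4,796 is subject to coinsurance.
20% of £4,796 = £959.20 falls to the owner.
That puts the owner's cost at £2,100 + £959.20 = £3,059.20 before any cap.
Cumulative spending £0 + £3,059.20 = £3,059.20 stays under the £7,750 maximum.
The insurer covers the remainder: £6,896 − £3,059.20 = £3,836.80.

£3,836.80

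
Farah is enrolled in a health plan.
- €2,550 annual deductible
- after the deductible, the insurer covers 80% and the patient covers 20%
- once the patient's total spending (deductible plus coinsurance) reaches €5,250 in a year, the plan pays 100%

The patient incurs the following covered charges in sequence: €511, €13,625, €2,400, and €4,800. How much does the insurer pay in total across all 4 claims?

€16,086

Claim 1 — €511: fully absorbed by the deductible. Cost to patient: €511. OOP to date €511. Plan pays €511 − €511 = €0.
Claim 2 — €13,625: €2,039 finishes the deductible; €11,586 goes to coinsurance; patient's 20% is €2,317.20. Cost to patient: €4,356.20. OOP to date €4,867.20. Insurer: €13,625 − €4,356.20 = €9,268.80.
Claim 3 — €2,400: deductible met; 20% of €2,400 = €480. OOP would hit €5,347.20 > €5,250, so the cap limits the patient to €5,250 − €4,867.20 = €382.80. Plan pays €2,400 − €382.80 = €2,017.20.
Claim 4 — €4,800: 20% coinsurance on €4,800 = €960. Adding that to €5,250 gives €6,210, past the €5,250 cap; patient pays only €5,250 − €5,250 = €0. Insurer: €4,800 − €0 = €4,800.
Insurer total: €0 + €9,268.80 + €2,017.20 + €4,800 = €16,086.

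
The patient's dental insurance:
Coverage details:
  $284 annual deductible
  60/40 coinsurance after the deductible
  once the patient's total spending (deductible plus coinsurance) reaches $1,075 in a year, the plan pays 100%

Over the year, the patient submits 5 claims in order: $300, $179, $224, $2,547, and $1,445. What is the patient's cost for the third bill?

$89.60

Claim 1 — $300: $284 to deductible, leaving $16; 40% of $16 = $6.40. Patient pays $290.40; OOP now $290.40.
Claim 2 — $179: deductible met; 40% of $179 = $71.60. Patient pays $71.60; OOP now $362.
Claim 3 — $224: deductible already satisfied, so patient's share is 40% × $224 = $89.60. Patient pays $89.60; OOP now $451.60.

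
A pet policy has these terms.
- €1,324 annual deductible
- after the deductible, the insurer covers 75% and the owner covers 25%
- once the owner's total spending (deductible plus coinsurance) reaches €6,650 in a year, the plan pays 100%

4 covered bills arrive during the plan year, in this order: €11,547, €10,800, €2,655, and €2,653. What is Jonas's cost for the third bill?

€70.25

#1 (€11,547): €1,324 finishes the deductible; €10,223 goes to coinsurance; 25% of €10,223 = €2,555.75. Cost to owner: €3,879.75. OOP to date €3,879.75.
#2 (€10,800): deductible met; 25% of €10,800 = €2,700. Cost to owner: €2,700. OOP to date €6,579.75.
#3 (€2,655): deductible met; 25% of €2,655 = €663.75. That would push OOP to €7,243.50, over the €6,650 cap, so owner pays €6,650 − €6,579.75 = €70.25.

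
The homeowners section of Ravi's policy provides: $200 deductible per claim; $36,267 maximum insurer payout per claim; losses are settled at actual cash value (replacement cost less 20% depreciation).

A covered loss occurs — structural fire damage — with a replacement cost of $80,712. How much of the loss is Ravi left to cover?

$44,445

Actual cash value after 20% depreciation: $80,712 × 80% = $64,569.60.
Subtract the deductible: $64,569.60 − $200 = $64,369.60.
The $36,267 per-incident cap binds; insurer pays $36,267.
Out of pocket: $80,712 − $36,267 = $44,445.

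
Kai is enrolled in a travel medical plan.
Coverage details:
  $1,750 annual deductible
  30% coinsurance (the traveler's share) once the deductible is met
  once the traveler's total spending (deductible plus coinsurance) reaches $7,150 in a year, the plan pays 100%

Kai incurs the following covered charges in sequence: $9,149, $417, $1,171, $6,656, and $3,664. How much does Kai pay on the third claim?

#1 ($9,149): $1,750 finishes the deductible; $7,399 goes to coinsurance; traveler's 30% is $2,219.70. Cost to traveler: $3,969.70. OOP to date $3,969.70.
#2 ($417): deductible already satisfied, so traveler's share is 30% × $417 = $125.10. Traveler owes $125.10 (running OOP $4,094.80).
#3 ($1,171): deductible met; 30% of $1,171 = $351.30. Traveler owes $351.30 (running OOP $4,446.10).

$351.30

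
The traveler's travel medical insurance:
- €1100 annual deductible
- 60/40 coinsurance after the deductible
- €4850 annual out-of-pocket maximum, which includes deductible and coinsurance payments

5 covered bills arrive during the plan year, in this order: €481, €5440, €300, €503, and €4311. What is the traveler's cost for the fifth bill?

€1500.40

#1 (€481): entire amount goes to the deductible. Traveler pays €481; OOP now €481.
#2 (€5440): €619 to deductible, leaving €4821; traveler's 40% is €1928.40. Traveler owes €2547.40 (running OOP €3028.40).
#3 (€300): deductible met; 40% of €300 = €120. Cost to traveler: €120. OOP to date €3148.40.
#4 (€503): deductible already satisfied, so traveler's share is 40% × €503 = €201.20. Cost to traveler: €201.20. OOP to date €3349.60.
#5 (€4311): 40% coinsurance on €4311 = €1724.40. OOP would hit €5074 > €4850, so the cap limits the traveler to €4850 − €3349.60 = €1500.40.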